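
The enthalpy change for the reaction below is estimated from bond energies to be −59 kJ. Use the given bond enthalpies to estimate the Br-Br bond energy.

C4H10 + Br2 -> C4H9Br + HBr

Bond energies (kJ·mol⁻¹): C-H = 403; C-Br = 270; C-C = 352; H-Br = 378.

Let D be the Br-Br bond energy.
Σ(broken) = 1×D + 3×352 + 10×403 = 5086 + D
Σ(formed) = 1×270 + 3×352 + 9×403 + 1×378 = 5331
ΔH = Σ(broken) − Σ(formed) = (5086 + D) − (5331) = −245 + D
Setting this equal to −59 kJ gives D = 186 kJ/mol.

D(Br-Br) ≈ 186 kJ/mol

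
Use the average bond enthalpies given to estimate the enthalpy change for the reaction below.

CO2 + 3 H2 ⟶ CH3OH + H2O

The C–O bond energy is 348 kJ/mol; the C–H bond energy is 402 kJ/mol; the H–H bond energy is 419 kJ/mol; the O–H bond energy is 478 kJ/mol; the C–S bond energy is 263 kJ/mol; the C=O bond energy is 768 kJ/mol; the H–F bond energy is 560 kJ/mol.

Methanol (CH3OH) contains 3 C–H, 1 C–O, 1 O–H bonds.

Bonds broken (reactants):
  C=O: 2 × 768 = 1536
  H–H: 3 × 419 = 1257
  Σ(broken) = 2793 kJ
Bonds formed (products):
  C–H: 3 × 402 = 1206
  C–O: 1 × 348 = 348
  O–H: 3 × 478 = 1434
  Σ(formed) = 2988 kJ
ΔH = Σ(broken) − Σ(formed) = 2793 − 2988 = −195 kJ

ΔH ≈ −195 kJ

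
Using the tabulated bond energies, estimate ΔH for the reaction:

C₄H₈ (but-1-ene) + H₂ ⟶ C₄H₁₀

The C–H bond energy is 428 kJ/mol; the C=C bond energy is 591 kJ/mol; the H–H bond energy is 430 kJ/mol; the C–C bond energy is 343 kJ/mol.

ΔH ≈ −178 kJ

Bonds broken (reactants):
  C–C: 2 × 343 = 686
  C–H: 8 × 428 = 3424
  C=C: 1 × 591 = 591
  H–H: 1 × 430 = 430
  Σ(broken) = 5131 kJ
Bonds formed (products):
  C–C: 3 × 343 = 1029
  C–H: 10 × 428 = 4280
  Σ(formed) = 5309 kJ
ΔH = Σ(broken) − Σ(formed) = 5131 − 5309 = −178 kJ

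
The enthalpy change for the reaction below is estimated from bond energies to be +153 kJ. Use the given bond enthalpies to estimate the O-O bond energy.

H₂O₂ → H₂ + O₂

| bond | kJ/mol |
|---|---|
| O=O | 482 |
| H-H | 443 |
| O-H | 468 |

Let D be the O-O bond energy.
Σ(broken) = 2×468 + 1×D = 936 + D
Σ(formed) = 1×443 + 1×482 = 925
ΔH = Σ(broken) − Σ(formed) = (936 + D) − (925) = +11 + D
Setting this equal to +153 kJ gives D = 142 kJ/mol.

D(O-O) ≈ 142 kJ/mol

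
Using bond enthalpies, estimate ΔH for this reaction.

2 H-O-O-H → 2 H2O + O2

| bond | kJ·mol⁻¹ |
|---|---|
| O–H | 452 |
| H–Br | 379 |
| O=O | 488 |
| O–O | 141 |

Bonds broken (reactants):
  O–H: 4 × 452 = 1808
  O–O: 2 × 141 = 282
  Σ(broken) = 2090 kJ
Bonds formed (products):
  O–H: 4 × 452 = 1808
  O=O: 1 × 488 = 488
  Σ(formed) = 2296 kJ
ΔH = Σ(broken) − Σ(formed) = 2090 − 2296 = −206 kJ

ΔH ≈ −206 kJ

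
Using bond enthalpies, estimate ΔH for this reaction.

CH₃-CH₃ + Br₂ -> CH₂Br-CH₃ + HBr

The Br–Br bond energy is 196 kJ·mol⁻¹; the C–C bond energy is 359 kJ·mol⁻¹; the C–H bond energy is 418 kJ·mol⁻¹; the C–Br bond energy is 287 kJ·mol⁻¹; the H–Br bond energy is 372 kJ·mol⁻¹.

ΔH ≈ −45 kJ

Bonds broken (reactants):
  Br–Br: 1 × 196 = 196
  C–C: 1 × 359 = 359
  C–H: 6 × 418 = 2508
  Σ(broken) = 3063 kJ
Bonds formed (products):
  C–Br: 1 × 287 = 287
  C–C: 1 × 359 = 359
  C–H: 5 × 418 = 2090
  H–Br: 1 × 372 = 372
  Σ(formed) = 3108 kJ
ΔH = Σ(broken) − Σ(formed) = 3063 − 3108 = −45 kJ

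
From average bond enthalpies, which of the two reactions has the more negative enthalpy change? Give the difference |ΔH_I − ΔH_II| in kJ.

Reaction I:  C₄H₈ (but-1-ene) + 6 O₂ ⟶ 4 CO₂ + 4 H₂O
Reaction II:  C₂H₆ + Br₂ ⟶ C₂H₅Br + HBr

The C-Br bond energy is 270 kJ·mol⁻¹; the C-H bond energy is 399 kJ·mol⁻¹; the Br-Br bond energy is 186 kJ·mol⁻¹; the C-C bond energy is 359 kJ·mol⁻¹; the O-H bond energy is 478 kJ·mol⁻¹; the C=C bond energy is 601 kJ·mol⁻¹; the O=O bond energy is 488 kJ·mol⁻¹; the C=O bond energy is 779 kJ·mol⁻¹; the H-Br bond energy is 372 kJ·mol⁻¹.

Reaction I, by 2560 kJ

Reaction I:
  Bonds broken (reactants):
    C-C: 2 × 359 = 718
    C-H: 8 × 399 = 3192
    C=C: 1 × 601 = 601
    O=O: 6 × 488 = 2928
    Σ(broken) = 7439 kJ
  Bonds formed (products):
    C=O: 8 × 779 = 6232
    O-H: 8 × 478 = 3824
    Σ(formed) = 10056 kJ
  ΔH_I = 7439 − 10056 = −2617 kJ
Reaction II:
  Bonds broken (reactants):
    Br-Br: 1 × 186 = 186
    C-C: 1 × 359 = 359
    C-H: 6 × 399 = 2394
    Σ(broken) = 2939 kJ
  Bonds formed (products):
    C-Br: 1 × 270 = 270
    C-C: 1 × 359 = 359
    C-H: 5 × 399 = 1995
    H-Br: 1 × 372 = 372
    Σ(formed) = 2996 kJ
  ΔH_II = 2939 − 2996 = −57 kJ
ΔH_I − ΔH_II = −2560 kJ, so reaction I has the more negative ΔH; |ΔH_I − ΔH_II| = 2560 kJ.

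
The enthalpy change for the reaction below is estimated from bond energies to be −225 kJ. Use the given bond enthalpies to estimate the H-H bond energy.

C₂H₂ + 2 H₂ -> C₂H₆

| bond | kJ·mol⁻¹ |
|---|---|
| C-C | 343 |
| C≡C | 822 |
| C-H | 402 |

Let D be the H-H bond energy.
Σ(broken) = 1×822 + 2×402 + 2×D = 1626 + 2D
Σ(formed) = 1×343 + 6×402 = 2755
ΔH = Σ(broken) − Σ(formed) = (1626 + 2D) − (2755) = −1129 + 2D
Setting this equal to −225 kJ gives 2D = 904, so D = 452 kJ/mol.

D(H-H) ≈ 452 kJ/mol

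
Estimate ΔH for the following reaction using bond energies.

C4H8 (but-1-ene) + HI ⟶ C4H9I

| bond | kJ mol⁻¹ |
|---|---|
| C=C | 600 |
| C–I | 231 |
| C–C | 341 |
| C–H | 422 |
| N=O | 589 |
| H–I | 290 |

ΔH ≈ −104 kJ

Bonds broken (reactants):
  C–C: 2 × 341 = 682
  C–H: 8 × 422 = 3376
  C=C: 1 × 600 = 600
  H–I: 1 × 290 = 290
  Σ(broken) = 4948 kJ
Bonds formed (products):
  C–C: 3 × 341 = 1023
  C–H: 9 × 422 = 3798
  C–I: 1 × 231 = 231
  Σ(formed) = 5052 kJ
ΔH = Σ(broken) − Σ(formed) = 4948 − 5052 = −104 kJ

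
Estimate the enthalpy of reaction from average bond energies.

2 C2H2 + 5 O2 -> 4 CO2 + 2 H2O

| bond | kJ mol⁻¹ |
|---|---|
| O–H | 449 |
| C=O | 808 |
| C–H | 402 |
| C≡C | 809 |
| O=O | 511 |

ΔH ≈ −2479 kJ

Bonds broken (reactants):
  C≡C: 2 × 809 = 1618
  C–H: 4 × 402 = 1608
  O=O: 5 × 511 = 2555
  Σ(broken) = 5781 kJ
Bonds formed (products):
  C=O: 8 × 808 = 6464
  O–H: 4 × 449 = 1796
  Σ(formed) = 8260 kJ
ΔH = Σ(broken) − Σ(formed) = 5781 − 8260 = −2479 kJ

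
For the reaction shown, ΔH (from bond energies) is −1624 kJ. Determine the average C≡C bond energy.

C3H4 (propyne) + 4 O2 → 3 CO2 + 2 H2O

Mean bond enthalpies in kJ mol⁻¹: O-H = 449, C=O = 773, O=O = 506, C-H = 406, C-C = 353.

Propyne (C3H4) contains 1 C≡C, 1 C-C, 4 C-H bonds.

D(C≡C) ≈ 809 kJ/mol

Let D be the C≡C bond energy.
Σ(broken) = 1×D + 1×353 + 4×406 + 4×506 = 4001 + D
Σ(formed) = 6×773 + 4×449 = 6434
ΔH = Σ(broken) − Σ(formed) = (4001 + D) − (6434) = −2433 + D
Setting this equal to −1624 kJ gives D = 809 kJ/mol.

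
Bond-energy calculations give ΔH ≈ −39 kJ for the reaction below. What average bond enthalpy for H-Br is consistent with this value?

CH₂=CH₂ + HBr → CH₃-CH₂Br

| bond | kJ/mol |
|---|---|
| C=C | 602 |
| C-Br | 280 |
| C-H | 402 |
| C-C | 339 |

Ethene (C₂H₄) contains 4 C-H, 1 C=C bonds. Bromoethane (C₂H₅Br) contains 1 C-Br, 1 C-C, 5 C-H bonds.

D(H-Br) ≈ 380 kJ/mol

Let D be the H-Br bond energy.
Σ(broken) = 4×402 + 1×602 + 1×D = 2210 + D
Σ(formed) = 1×280 + 1×339 + 5×402 = 2629
ΔH = Σ(broken) − Σ(formed) = (2210 + D) − (2629) = −419 + D
Setting this equal to −39 kJ gives D = 380 kJ/mol.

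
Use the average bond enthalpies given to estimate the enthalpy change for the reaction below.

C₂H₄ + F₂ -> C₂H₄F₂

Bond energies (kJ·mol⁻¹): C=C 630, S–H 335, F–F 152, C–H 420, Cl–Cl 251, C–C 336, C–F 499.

ΔH ≈ −552 kJ

Bonds broken (reactants):
  C–H: 4 × 420 = 1680
  C=C: 1 × 630 = 630
  F–F: 1 × 152 = 152
  Σ(broken) = 2462 kJ
Bonds formed (products):
  C–C: 1 × 336 = 336
  C–F: 2 × 499 = 998
  C–H: 4 × 420 = 1680
  Σ(formed) = 3014 kJ
ΔH = Σ(broken) − Σ(formed) = 2462 − 3014 = −552 kJ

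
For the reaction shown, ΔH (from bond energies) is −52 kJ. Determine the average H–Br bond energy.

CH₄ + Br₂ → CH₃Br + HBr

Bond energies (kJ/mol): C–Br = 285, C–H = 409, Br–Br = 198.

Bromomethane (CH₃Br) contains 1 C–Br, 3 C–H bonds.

Let D be the H–Br bond energy.
Σ(broken) = 1×198 + 4×409 = 1834
Σ(formed) = 1×285 + 3×409 + 1×D = 1512 + D
ΔH = Σ(broken) − Σ(formed) = (1834) − (1512 + D) = +322 − D
Setting this equal to −52 kJ gives D = 374 kJ/mol.

D(H–Br) ≈ 374 kJ/mol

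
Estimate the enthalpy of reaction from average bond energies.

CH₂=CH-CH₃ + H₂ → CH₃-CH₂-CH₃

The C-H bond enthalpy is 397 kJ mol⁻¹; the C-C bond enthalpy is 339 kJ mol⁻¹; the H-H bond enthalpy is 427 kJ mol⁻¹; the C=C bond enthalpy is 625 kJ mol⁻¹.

ΔH ≈ −81 kJ

Bonds broken (reactants):
  C-C: 1 × 339 = 339
  C-H: 6 × 397 = 2382
  C=C: 1 × 625 = 625
  H-H: 1 × 427 = 427
  Σ(broken) = 3773 kJ
Bonds formed (products):
  C-C: 2 × 339 = 678
  C-H: 8 × 397 = 3176
  Σ(formed) = 3854 kJ
ΔH = Σ(broken) − Σ(formed) = 3773 − 3854 = −81 kJ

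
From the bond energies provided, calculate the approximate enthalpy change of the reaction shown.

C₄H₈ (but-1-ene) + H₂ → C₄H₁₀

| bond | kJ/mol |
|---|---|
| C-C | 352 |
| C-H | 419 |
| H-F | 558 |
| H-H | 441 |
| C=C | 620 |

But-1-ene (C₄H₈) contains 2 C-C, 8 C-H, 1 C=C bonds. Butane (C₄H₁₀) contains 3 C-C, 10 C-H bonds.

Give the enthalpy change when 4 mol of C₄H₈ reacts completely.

ΔH = −516 kJ

Bonds broken (reactants):
  C-C: 2 × 352 = 704
  C-H: 8 × 419 = 3352
  C=C: 1 × 620 = 620
  H-H: 1 × 441 = 441
  Σ(broken) = 5117 kJ
Bonds formed (products):
  C-C: 3 × 352 = 1056
  C-H: 10 × 419 = 4190
  Σ(formed) = 5246 kJ
ΔH = Σ(broken) − Σ(formed) = 5117 − 5246 = −129 kJ
For 4× the reaction as written: 4 × (−129) = −516 kJ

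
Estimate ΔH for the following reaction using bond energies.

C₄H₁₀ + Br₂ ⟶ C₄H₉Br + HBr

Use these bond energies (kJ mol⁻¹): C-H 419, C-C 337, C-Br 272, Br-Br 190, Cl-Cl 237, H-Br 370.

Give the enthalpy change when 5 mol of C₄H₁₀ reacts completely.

ΔH = −165 kJ

Bonds broken (reactants):
  Br-Br: 1 × 190 = 190
  C-C: 3 × 337 = 1011
  C-H: 10 × 419 = 4190
  Σ(broken) = 5391 kJ
Bonds formed (products):
  C-Br: 1 × 272 = 272
  C-C: 3 × 337 = 1011
  C-H: 9 × 419 = 3771
  H-Br: 1 × 370 = 370
  Σ(formed) = 5424 kJ
ΔH = Σ(broken) − Σ(formed) = 5391 − 5424 = −33 kJ
For 5× the reaction as written: 5 × (−33) = −165 kJ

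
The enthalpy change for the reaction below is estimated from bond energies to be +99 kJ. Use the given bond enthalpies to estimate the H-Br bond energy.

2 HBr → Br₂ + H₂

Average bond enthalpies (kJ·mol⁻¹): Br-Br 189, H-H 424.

Let D be the H-Br bond energy.
Σ(broken) = 2×D = 2D
Σ(formed) = 1×189 + 1×424 = 613
ΔH = Σ(broken) − Σ(formed) = (2D) − (613) = −613 + 2D
Setting this equal to +99 kJ gives 2D = 712, so D = 356 kJ/mol.

D(H-Br) ≈ 356 kJ/mol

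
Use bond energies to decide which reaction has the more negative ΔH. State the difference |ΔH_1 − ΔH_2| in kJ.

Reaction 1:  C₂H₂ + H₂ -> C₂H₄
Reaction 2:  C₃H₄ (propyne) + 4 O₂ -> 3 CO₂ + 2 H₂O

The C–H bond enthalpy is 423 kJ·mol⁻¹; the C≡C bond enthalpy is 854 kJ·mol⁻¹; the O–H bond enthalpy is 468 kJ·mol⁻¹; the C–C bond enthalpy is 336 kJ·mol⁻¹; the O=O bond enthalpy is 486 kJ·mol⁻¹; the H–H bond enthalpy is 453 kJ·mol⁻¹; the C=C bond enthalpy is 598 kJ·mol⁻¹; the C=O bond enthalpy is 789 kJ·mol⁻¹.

Reaction 1:
  Bonds broken (reactants):
    C≡C: 1 × 854 = 854
    C–H: 2 × 423 = 846
    H–H: 1 × 453 = 453
    Σ(broken) = 2153 kJ
  Bonds formed (products):
    C–H: 4 × 423 = 1692
    C=C: 1 × 598 = 598
    Σ(formed) = 2290 kJ
  ΔH_1 = 2153 − 2290 = −137 kJ
Reaction 2:
  Bonds broken (reactants):
    C≡C: 1 × 854 = 854
    C–C: 1 × 336 = 336
    C–H: 4 × 423 = 1692
    O=O: 4 × 486 = 1944
    Σ(broken) = 4826 kJ
  Bonds formed (products):
    C=O: 6 × 789 = 4734
    O–H: 4 × 468 = 1872
    Σ(formed) = 6606 kJ
  ΔH_2 = 4826 − 6606 = −1780 kJ
ΔH_1 − ΔH_2 = +1643 kJ, so reaction 2 has the more negative ΔH; |ΔH_1 − ΔH_2| = 1643 kJ.

Reaction 2, by 1643 kJ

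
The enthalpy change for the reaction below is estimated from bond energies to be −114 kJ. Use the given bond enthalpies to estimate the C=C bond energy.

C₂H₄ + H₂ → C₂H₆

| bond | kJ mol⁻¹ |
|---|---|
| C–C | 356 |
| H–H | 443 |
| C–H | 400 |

D(C=C) ≈ 599 kJ/mol

Let D be the C=C bond energy.
Σ(broken) = 4×400 + 1×D + 1×443 = 2043 + D
Σ(formed) = 1×356 + 6×400 = 2756
ΔH = Σ(broken) − Σ(formed) = (2043 + D) − (2756) = −713 + D
Setting this equal to −114 kJ gives D = 599 kJ/mol.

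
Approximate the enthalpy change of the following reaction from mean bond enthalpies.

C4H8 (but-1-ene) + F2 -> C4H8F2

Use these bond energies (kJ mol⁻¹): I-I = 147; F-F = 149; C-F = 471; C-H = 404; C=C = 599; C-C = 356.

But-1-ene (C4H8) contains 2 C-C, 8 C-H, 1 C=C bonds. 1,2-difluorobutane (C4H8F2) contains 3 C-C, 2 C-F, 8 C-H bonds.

Bonds broken (reactants):
  C-C: 2 × 356 = 712
  C-H: 8 × 404 = 3232
  C=C: 1 × 599 = 599
  F-F: 1 × 149 = 149
  Σ(broken) = 4692 kJ
Bonds formed (products):
  C-C: 3 × 356 = 1068
  C-F: 2 × 471 = 942
  C-H: 8 × 404 = 3232
  Σ(formed) = 5242 kJ
ΔH = Σ(broken) − Σ(formed) = 4692 − 5242 = −550 kJ

ΔH ≈ −550 kJ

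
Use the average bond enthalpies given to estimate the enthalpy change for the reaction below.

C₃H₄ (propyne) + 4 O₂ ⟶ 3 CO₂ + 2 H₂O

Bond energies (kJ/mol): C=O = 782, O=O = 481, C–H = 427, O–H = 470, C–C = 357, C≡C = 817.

ΔH ≈ −1766 kJ

Bonds broken (reactants):
  C≡C: 1 × 817 = 817
  C–C: 1 × 357 = 357
  C–H: 4 × 427 = 1708
  O=O: 4 × 481 = 1924
  Σ(broken) = 4806 kJ
Bonds formed (products):
  C=O: 6 × 782 = 4692
  O–H: 4 × 470 = 1880
  Σ(formed) = 6572 kJ
ΔH = Σ(broken) − Σ(formed) = 4806 − 6572 = −1766 kJ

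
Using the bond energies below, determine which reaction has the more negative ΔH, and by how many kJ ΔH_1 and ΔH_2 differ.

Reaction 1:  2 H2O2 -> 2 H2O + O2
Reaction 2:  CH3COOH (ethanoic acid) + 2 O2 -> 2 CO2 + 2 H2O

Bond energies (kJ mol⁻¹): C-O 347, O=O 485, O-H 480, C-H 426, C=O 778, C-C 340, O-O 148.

Reaction 1:
  Bonds broken (reactants):
    O-H: 4 × 480 = 1920
    O-O: 2 × 148 = 296
    Σ(broken) = 2216 kJ
  Bonds formed (products):
    O-H: 4 × 480 = 1920
    O=O: 1 × 485 = 485
    Σ(formed) = 2405 kJ
  ΔH_1 = 2216 − 2405 = −189 kJ
Reaction 2:
  Bonds broken (reactants):
    C-C: 1 × 340 = 340
    C-H: 3 × 426 = 1278
    C-O: 1 × 347 = 347
    C=O: 1 × 778 = 778
    O-H: 1 × 480 = 480
    O=O: 2 × 485 = 970
    Σ(broken) = 4193 kJ
  Bonds formed (products):
    C=O: 4 × 778 = 3112
    O-H: 4 × 480 = 1920
    Σ(formed) = 5032 kJ
  ΔH_2 = 4193 − 5032 = −839 kJ
ΔH_1 − ΔH_2 = +650 kJ, so reaction 2 has the more negative ΔH; |ΔH_1 − ΔH_2| = 650 kJ.

Reaction 2, by 650 kJ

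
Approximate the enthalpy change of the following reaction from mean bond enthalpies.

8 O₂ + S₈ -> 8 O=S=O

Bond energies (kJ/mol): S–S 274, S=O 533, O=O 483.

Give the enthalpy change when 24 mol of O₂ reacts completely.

Bonds broken (reactants):
  O=O: 8 × 483 = 3864
  S–S: 8 × 274 = 2192
  Σ(broken) = 6056 kJ
Bonds formed (products):
  S=O: 16 × 533 = 8528
  Σ(formed) = 8528 kJ
ΔH = Σ(broken) − Σ(formed) = 6056 − 8528 = −2472 kJ
For 3× the reaction as written: 3 × (−2472) = −7416 kJ

ΔH = −7416 kJ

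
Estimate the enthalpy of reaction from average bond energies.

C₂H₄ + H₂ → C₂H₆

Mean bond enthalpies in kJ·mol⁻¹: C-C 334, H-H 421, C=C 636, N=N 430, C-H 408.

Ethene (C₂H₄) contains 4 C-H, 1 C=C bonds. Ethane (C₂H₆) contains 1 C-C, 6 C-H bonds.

ΔH ≈ −93 kJ

Bonds broken (reactants):
  C-H: 4 × 408 = 1632
  C=C: 1 × 636 = 636
  H-H: 1 × 421 = 421
  Σ(broken) = 2689 kJ
Bonds formed (products):
  C-C: 1 × 334 = 334
  C-H: 6 × 408 = 2448
  Σ(formed) = 2782 kJ
ΔH = Σ(broken) − Σ(formed) = 2689 − 2782 = −93 kJ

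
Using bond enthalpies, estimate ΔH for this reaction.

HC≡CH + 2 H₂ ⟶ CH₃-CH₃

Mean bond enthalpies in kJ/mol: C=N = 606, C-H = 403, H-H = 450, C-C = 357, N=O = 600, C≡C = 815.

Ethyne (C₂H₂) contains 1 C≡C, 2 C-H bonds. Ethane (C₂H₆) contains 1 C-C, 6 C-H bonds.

Bonds broken (reactants):
  C≡C: 1 × 815 = 815
  C-H: 2 × 403 = 806
  H-H: 2 × 450 = 900
  Σ(broken) = 2521 kJ
Bonds formed (products):
  C-C: 1 × 357 = 357
  C-H: 6 × 403 = 2418
  Σ(formed) = 2775 kJ
ΔH = Σ(broken) − Σ(formed) = 2521 − 2775 = −254 kJ

ΔH ≈ −254 kJ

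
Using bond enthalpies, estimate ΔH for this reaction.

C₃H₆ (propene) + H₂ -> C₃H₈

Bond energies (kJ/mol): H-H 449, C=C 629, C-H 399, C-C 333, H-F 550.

Bonds broken (reactants):
  C-C: 1 × 333 = 333
  C-H: 6 × 399 = 2394
  C=C: 1 × 629 = 629
  H-H: 1 × 449 = 449
  Σ(broken) = 3805 kJ
Bonds formed (products):
  C-C: 2 × 333 = 666
  C-H: 8 × 399 = 3192
  Σ(formed) = 3858 kJ
ΔH = Σ(broken) − Σ(formed) = 3805 − 3858 = −53 kJ

ΔH ≈ −53 kJ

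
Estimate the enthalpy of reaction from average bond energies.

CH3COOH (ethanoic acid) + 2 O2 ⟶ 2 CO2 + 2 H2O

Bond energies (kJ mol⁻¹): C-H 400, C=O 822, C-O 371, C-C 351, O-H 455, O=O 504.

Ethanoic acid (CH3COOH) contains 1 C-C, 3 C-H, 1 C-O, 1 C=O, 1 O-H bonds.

ΔH ≈ −901 kJ

Bonds broken (reactants):
  C-C: 1 × 351 = 351
  C-H: 3 × 400 = 1200
  C-O: 1 × 371 = 371
  C=O: 1 × 822 = 822
  O-H: 1 × 455 = 455
  O=O: 2 × 504 = 1008
  Σ(broken) = 4207 kJ
Bonds formed (products):
  C=O: 4 × 822 = 3288
  O-H: 4 × 455 = 1820
  Σ(formed) = 5108 kJ
ΔH = Σ(broken) − Σ(formed) = 4207 − 5108 = −901 kJ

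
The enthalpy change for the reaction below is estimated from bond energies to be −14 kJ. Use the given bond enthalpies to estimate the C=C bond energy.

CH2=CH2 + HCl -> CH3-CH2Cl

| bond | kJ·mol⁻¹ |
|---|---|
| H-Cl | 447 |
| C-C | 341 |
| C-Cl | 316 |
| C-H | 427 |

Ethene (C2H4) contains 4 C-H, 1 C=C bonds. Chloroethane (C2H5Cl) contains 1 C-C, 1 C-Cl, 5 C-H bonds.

D(C=C) ≈ 623 kJ/mol

Let D be the C=C bond energy.
Σ(broken) = 4×427 + 1×D + 1×447 = 2155 + D
Σ(formed) = 1×341 + 1×316 + 5×427 = 2792
ΔH = Σ(broken) − Σ(formed) = (2155 + D) − (2792) = −637 + D
Setting this equal to −14 kJ gives D = 623 kJ/mol.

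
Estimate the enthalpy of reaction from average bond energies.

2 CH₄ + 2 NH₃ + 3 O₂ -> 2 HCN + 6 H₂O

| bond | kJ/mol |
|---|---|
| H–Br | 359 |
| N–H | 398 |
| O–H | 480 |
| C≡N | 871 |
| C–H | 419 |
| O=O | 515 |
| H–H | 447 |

Bonds broken (reactants):
  C–H: 8 × 419 = 3352
  N–H: 6 × 398 = 2388
  O=O: 3 × 515 = 1545
  Σ(broken) = 7285 kJ
Bonds formed (products):
  C≡N: 2 × 871 = 1742
  C–H: 2 × 419 = 838
  O–H: 12 × 480 = 5760
  Σ(formed) = 8340 kJ
ΔH = Σ(broken) − Σ(formed) = 7285 − 8340 = −1055 kJ

ΔH ≈ −1055 kJ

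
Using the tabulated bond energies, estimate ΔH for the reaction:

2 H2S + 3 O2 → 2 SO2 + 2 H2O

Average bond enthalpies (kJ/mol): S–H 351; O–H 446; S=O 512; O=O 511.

Bonds broken (reactants):
  O=O: 3 × 511 = 1533
  S–H: 4 × 351 = 1404
  Σ(broken) = 2937 kJ
Bonds formed (products):
  O–H: 4 × 446 = 1784
  S=O: 4 × 512 = 2048
  Σ(formed) = 3832 kJ
ΔH = Σ(broken) − Σ(formed) = 2937 − 3832 = −895 kJ

ΔH ≈ −895 kJ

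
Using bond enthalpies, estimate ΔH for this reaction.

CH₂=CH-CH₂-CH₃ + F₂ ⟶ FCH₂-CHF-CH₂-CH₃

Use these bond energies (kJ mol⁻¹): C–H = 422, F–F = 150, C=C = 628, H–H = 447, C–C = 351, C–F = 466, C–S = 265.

ΔH ≈ −505 kJ

Bonds broken (reactants):
  C–C: 2 × 351 = 702
  C–H: 8 × 422 = 3376
  C=C: 1 × 628 = 628
  F–F: 1 × 150 = 150
  Σ(broken) = 4856 kJ
Bonds formed (products):
  C–C: 3 × 351 = 1053
  C–F: 2 × 466 = 932
  C–H: 8 × 422 = 3376
  Σ(formed) = 5361 kJ
ΔH = Σ(broken) − Σ(formed) = 4856 − 5361 = −505 kJ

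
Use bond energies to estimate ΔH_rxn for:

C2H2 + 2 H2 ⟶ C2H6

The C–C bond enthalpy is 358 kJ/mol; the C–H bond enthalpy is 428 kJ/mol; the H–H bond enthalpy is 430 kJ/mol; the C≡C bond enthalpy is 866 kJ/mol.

ΔH ≈ −344 kJ

Bonds broken (reactants):
  C≡C: 1 × 866 = 866
  C–H: 2 × 428 = 856
  H–H: 2 × 430 = 860
  Σ(broken) = 2582 kJ
Bonds formed (products):
  C–C: 1 × 358 = 358
  C–H: 6 × 428 = 2568
  Σ(formed) = 2926 kJ
ΔH = Σ(broken) − Σ(formed) = 2582 − 2926 = −344 kJ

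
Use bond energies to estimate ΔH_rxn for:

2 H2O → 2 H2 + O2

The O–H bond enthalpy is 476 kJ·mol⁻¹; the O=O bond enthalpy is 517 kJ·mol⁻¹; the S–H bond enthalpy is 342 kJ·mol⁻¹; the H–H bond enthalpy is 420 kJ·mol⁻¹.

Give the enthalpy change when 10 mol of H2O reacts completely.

Bonds broken (reactants):
  O–H: 4 × 476 = 1904
  Σ(broken) = 1904 kJ
Bonds formed (products):
  H–H: 2 × 420 = 840
  O=O: 1 × 517 = 517
  Σ(formed) = 1357 kJ
ΔH = Σ(broken) − Σ(formed) = 1904 − 1357 = +547 kJ
For 5× the reaction as written: 5 × (+547) = +2735 kJ

ΔH = +2735 kJ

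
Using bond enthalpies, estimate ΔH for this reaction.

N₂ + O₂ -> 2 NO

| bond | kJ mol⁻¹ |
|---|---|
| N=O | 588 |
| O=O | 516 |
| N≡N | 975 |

ΔH ≈ +315 kJ

Bonds broken (reactants):
  N≡N: 1 × 975 = 975
  O=O: 1 × 516 = 516
  Σ(broken) = 1491 kJ
Bonds formed (products):
  N=O: 2 × 588 = 1176
  Σ(formed) = 1176 kJ
ΔH = Σ(broken) − Σ(formed) = 1491 − 1176 = +315 kJ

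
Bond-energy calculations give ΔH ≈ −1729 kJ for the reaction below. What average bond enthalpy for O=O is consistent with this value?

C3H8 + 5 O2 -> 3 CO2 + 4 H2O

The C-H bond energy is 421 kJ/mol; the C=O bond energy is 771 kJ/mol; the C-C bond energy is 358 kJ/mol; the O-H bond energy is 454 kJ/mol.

D(O=O) ≈ 489 kJ/mol

Let D be the O=O bond energy.
Σ(broken) = 2×358 + 8×421 + 5×D = 4084 + 5D
Σ(formed) = 6×771 + 8×454 = 8258
ΔH = Σ(broken) − Σ(formed) = (4084 + 5D) − (8258) = −4174 + 5D
Setting this equal to −1729 kJ gives 5D = 2445, so D = 489 kJ/mol.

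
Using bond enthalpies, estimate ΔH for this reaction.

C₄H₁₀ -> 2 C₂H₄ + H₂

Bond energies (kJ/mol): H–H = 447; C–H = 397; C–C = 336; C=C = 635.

ΔH ≈ +85 kJ

Bonds broken (reactants):
  C–C: 3 × 336 = 1008
  C–H: 10 × 397 = 3970
  Σ(broken) = 4978 kJ
Bonds formed (products):
  C–H: 8 × 397 = 3176
  C=C: 2 × 635 = 1270
  H–H: 1 × 447 = 447
  Σ(formed) = 4893 kJ
ΔH = Σ(broken) − Σ(formed) = 4978 − 4893 = +85 kJ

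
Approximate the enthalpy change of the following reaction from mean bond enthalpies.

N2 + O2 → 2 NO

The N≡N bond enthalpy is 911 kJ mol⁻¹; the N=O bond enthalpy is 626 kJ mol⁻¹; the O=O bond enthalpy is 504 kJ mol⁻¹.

ΔH ≈ +163 kJ

Bonds broken (reactants):
  N≡N: 1 × 911 = 911
  O=O: 1 × 504 = 504
  Σ(broken) = 1415 kJ
Bonds formed (products):
  N=O: 2 × 626 = 1252
  Σ(formed) = 1252 kJ
ΔH = Σ(broken) − Σ(formed) = 1415 − 1252 = +163 kJ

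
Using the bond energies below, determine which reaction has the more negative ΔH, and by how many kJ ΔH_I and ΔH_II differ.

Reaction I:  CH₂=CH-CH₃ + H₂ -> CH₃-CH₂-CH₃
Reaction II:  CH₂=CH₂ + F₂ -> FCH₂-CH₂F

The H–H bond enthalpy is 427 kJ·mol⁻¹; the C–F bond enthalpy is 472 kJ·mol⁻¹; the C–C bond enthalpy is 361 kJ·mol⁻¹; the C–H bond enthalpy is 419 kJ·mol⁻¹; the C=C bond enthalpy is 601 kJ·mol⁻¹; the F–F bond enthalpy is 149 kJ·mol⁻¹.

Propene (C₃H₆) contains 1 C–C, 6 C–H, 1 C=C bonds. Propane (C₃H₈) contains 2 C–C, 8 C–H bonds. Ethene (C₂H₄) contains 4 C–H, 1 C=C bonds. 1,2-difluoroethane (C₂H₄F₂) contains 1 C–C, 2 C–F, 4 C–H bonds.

Reaction I:
  Bonds broken (reactants):
    C–C: 1 × 361 = 361
    C–H: 6 × 419 = 2514
    C=C: 1 × 601 = 601
    H–H: 1 × 427 = 427
    Σ(broken) = 3903 kJ
  Bonds formed (products):
    C–C: 2 × 361 = 722
    C–H: 8 × 419 = 3352
    Σ(formed) = 4074 kJ
  ΔH_I = 3903 − 4074 = −171 kJ
Reaction II:
  Bonds broken (reactants):
    C–H: 4 × 419 = 1676
    C=C: 1 × 601 = 601
    F–F: 1 × 149 = 149
    Σ(broken) = 2426 kJ
  Bonds formed (products):
    C–C: 1 × 361 = 361
    C–F: 2 × 472 = 944
    C–H: 4 × 419 = 1676
    Σ(formed) = 2981 kJ
  ΔH_II = 2426 − 2981 = −555 kJ
ΔH_I − ΔH_II = +384 kJ, so reaction II has the more negative ΔH; |ΔH_I − ΔH_II| = 384 kJ.

Reaction II, by 384 kJ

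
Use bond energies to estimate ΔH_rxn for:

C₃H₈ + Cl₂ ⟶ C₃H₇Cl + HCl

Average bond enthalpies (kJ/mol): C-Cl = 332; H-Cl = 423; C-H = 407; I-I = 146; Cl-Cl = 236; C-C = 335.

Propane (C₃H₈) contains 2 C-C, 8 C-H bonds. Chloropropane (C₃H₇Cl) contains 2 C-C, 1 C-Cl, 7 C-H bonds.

ΔH ≈ −112 kJ

Bonds broken (reactants):
  C-C: 2 × 335 = 670
  C-H: 8 × 407 = 3256
  Cl-Cl: 1 × 236 = 236
  Σ(broken) = 4162 kJ
Bonds formed (products):
  C-C: 2 × 335 = 670
  C-Cl: 1 × 332 = 332
  C-H: 7 × 407 = 2849
  H-Cl: 1 × 423 = 423
  Σ(formed) = 4274 kJ
ΔH = Σ(broken) − Σ(formed) = 4162 − 4274 = −112 kJ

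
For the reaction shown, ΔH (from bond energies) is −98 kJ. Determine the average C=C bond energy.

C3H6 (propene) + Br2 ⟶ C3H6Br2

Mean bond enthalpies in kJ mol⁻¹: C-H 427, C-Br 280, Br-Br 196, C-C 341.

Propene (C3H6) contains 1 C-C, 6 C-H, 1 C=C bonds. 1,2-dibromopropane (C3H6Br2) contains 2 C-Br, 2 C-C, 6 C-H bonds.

Let D be the C=C bond energy.
Σ(broken) = 1×196 + 1×341 + 6×427 + 1×D = 3099 + D
Σ(formed) = 2×280 + 2×341 + 6×427 = 3804
ΔH = Σ(broken) − Σ(formed) = (3099 + D) − (3804) = −705 + D
Setting this equal to −98 kJ gives D = 607 kJ/mol.

D(C=C) ≈ 607 kJ/mol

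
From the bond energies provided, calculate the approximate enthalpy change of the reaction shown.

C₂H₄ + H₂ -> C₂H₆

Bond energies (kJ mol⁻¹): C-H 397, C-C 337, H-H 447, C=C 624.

Bonds broken (reactants):
  C-H: 4 × 397 = 1588
  C=C: 1 × 624 = 624
  H-H: 1 × 447 = 447
  Σ(broken) = 2659 kJ
Bonds formed (products):
  C-C: 1 × 337 = 337
  C-H: 6 × 397 = 2382
  Σ(formed) = 2719 kJ
ΔH = Σ(broken) − Σ(formed) = 2659 − 2719 = −60 kJ

ΔH ≈ −60 kJ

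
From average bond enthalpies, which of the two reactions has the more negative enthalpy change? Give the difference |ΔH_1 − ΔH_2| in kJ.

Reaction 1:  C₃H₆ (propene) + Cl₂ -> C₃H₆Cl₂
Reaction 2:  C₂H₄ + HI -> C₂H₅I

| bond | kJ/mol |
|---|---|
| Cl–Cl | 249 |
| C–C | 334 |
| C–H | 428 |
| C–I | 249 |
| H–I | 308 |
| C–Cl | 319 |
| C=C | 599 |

Reaction 1:
  Bonds broken (reactants):
    C–C: 1 × 334 = 334
    C–H: 6 × 428 = 2568
    C=C: 1 × 599 = 599
    Cl–Cl: 1 × 249 = 249
    Σ(broken) = 3750 kJ
  Bonds formed (products):
    C–C: 2 × 334 = 668
    C–Cl: 2 × 319 = 638
    C–H: 6 × 428 = 2568
    Σ(formed) = 3874 kJ
  ΔH_1 = 3750 − 3874 = −124 kJ
Reaction 2:
  Bonds broken (reactants):
    C–H: 4 × 428 = 1712
    C=C: 1 × 599 = 599
    H–I: 1 × 308 = 308
    Σ(broken) = 2619 kJ
  Bonds formed (products):
    C–C: 1 × 334 = 334
    C–H: 5 × 428 = 2140
    C–I: 1 × 249 = 249
    Σ(formed) = 2723 kJ
  ΔH_2 = 2619 − 2723 = −104 kJ
ΔH_1 − ΔH_2 = −20 kJ, so reaction 1 has the more negative ΔH; |ΔH_1 − ΔH_2| = 20 kJ.

Reaction 1, by 20 kJ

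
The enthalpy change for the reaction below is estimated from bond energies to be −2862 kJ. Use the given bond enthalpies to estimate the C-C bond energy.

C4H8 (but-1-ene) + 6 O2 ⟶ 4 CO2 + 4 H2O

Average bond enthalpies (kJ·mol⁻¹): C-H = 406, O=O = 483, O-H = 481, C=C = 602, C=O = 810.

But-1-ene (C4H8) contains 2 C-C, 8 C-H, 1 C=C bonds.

D(C-C) ≈ 359 kJ/mol

Let D be the C-C bond energy.
Σ(broken) = 2×D + 8×406 + 1×602 + 6×483 = 6748 + 2D
Σ(formed) = 8×810 + 8×481 = 10328
ΔH = Σ(broken) − Σ(formed) = (6748 + 2D) − (10328) = −3580 + 2D
Setting this equal to −2862 kJ gives 2D = 718, so D = 359 kJ/mol.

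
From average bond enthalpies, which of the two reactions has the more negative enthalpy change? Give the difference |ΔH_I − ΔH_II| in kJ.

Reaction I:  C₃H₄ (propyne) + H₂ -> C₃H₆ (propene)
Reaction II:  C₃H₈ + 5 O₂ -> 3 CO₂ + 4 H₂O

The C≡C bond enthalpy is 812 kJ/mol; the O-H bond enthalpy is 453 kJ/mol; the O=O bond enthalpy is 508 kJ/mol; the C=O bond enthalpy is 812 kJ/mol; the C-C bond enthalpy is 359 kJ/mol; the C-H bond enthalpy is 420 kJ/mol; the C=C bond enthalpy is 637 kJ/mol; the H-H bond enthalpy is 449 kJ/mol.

Reaction I:
  Bonds broken (reactants):
    C≡C: 1 × 812 = 812
    C-C: 1 × 359 = 359
    C-H: 4 × 420 = 1680
    H-H: 1 × 449 = 449
    Σ(broken) = 3300 kJ
  Bonds formed (products):
    C-C: 1 × 359 = 359
    C-H: 6 × 420 = 2520
    C=C: 1 × 637 = 637
    Σ(formed) = 3516 kJ
  ΔH_I = 3300 − 3516 = −216 kJ
Reaction II:
  Bonds broken (reactants):
    C-C: 2 × 359 = 718
    C-H: 8 × 420 = 3360
    O=O: 5 × 508 = 2540
    Σ(broken) = 6618 kJ
  Bonds formed (products):
    C=O: 6 × 812 = 4872
    O-H: 8 × 453 = 3624
    Σ(formed) = 8496 kJ
  ΔH_II = 6618 − 8496 = −1878 kJ
ΔH_I − ΔH_II = +1662 kJ, so reaction II has the more negative ΔH; |ΔH_I − ΔH_II| = 1662 kJ.

Reaction II, by 1662 kJ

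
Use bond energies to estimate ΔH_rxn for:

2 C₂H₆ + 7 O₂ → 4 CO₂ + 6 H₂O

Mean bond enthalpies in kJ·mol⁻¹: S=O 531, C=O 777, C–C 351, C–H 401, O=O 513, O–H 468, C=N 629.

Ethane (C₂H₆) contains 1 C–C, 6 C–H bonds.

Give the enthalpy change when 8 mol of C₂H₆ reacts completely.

ΔH = −10908 kJ

Bonds broken (reactants):
  C–C: 2 × 351 = 702
  C–H: 12 × 401 = 4812
  O=O: 7 × 513 = 3591
  Σ(broken) = 9105 kJ
Bonds formed (products):
  C=O: 8 × 777 = 6216
  O–H: 12 × 468 = 5616
  Σ(formed) = 11832 kJ
ΔH = Σ(broken) − Σ(formed) = 9105 − 11832 = −2727 kJ
For 4× the reaction as written: 4 × (−2727) = −10908 kJ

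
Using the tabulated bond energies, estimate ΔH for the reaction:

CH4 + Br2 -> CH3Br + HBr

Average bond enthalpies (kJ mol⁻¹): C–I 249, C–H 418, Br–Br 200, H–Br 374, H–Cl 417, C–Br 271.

ΔH ≈ −27 kJ

Bonds broken (reactants):
  Br–Br: 1 × 200 = 200
  C–H: 4 × 418 = 1672
  Σ(broken) = 1872 kJ
Bonds formed (products):
  C–Br: 1 × 271 = 271
  C–H: 3 × 418 = 1254
  H–Br: 1 × 374 = 374
  Σ(formed) = 1899 kJ
ΔH = Σ(broken) − Σ(formed) = 1872 − 1899 = −27 kJ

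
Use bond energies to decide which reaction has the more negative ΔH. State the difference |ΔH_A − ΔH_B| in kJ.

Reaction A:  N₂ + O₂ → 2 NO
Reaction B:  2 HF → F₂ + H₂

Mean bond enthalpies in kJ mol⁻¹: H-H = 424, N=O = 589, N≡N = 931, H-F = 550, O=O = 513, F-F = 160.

Reaction A, by 250 kJ

Reaction A:
  Bonds broken (reactants):
    N≡N: 1 × 931 = 931
    O=O: 1 × 513 = 513
    Σ(broken) = 1444 kJ
  Bonds formed (products):
    N=O: 2 × 589 = 1178
    Σ(formed) = 1178 kJ
  ΔH_A = 1444 − 1178 = +266 kJ
Reaction B:
  Bonds broken (reactants):
    H-F: 2 × 550 = 1100
    Σ(broken) = 1100 kJ
  Bonds formed (products):
    F-F: 1 × 160 = 160
    H-H: 1 × 424 = 424
    Σ(formed) = 584 kJ
  ΔH_B = 1100 − 584 = +516 kJ
ΔH_A − ΔH_B = −250 kJ, so reaction A has the more negative ΔH; |ΔH_A − ΔH_B| = 250 kJ.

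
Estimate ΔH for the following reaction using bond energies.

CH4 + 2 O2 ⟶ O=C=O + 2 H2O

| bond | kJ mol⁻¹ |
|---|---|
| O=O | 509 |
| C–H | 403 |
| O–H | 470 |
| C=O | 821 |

Bonds broken (reactants):
  C–H: 4 × 403 = 1612
  O=O: 2 × 509 = 1018
  Σ(broken) = 2630 kJ
Bonds formed (products):
  C=O: 2 × 821 = 1642
  O–H: 4 × 470 = 1880
  Σ(formed) = 3522 kJ
ΔH = Σ(broken) − Σ(formed) = 2630 − 3522 = −892 kJ

ΔH ≈ −892 kJ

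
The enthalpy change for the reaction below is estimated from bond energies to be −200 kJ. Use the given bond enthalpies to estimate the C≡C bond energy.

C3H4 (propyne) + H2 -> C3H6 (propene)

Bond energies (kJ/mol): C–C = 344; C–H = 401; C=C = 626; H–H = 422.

Let D be the C≡C bond energy.
Σ(broken) = 1×D + 1×344 + 4×401 + 1×422 = 2370 + D
Σ(formed) = 1×344 + 6×401 + 1×626 = 3376
ΔH = Σ(broken) − Σ(formed) = (2370 + D) − (3376) = −1006 + D
Setting this equal to −200 kJ gives D = 806 kJ/mol.

D(C≡C) ≈ 806 kJ/mol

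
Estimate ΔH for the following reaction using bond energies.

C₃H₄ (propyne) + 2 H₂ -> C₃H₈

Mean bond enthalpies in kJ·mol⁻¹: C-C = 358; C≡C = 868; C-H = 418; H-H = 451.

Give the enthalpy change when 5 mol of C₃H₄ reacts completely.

ΔH = −1300 kJ

Bonds broken (reactants):
  C≡C: 1 × 868 = 868
  C-C: 1 × 358 = 358
  C-H: 4 × 418 = 1672
  H-H: 2 × 451 = 902
  Σ(broken) = 3800 kJ
Bonds formed (products):
  C-C: 2 × 358 = 716
  C-H: 8 × 418 = 3344
  Σ(formed) = 4060 kJ
ΔH = Σ(broken) − Σ(formed) = 3800 − 4060 = −260 kJ
For 5× the reaction as written: 5 × (−260) = −1300 kJ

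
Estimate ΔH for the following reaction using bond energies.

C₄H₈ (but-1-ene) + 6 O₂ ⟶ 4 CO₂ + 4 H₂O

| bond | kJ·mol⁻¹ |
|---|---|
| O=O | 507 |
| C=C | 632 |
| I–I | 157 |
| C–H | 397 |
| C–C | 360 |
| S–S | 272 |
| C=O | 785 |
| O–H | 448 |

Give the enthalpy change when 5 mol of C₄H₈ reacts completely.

ΔH = −11470 kJ

Bonds broken (reactants):
  C–C: 2 × 360 = 720
  C–H: 8 × 397 = 3176
  C=C: 1 × 632 = 632
  O=O: 6 × 507 = 3042
  Σ(broken) = 7570 kJ
Bonds formed (products):
  C=O: 8 × 785 = 6280
  O–H: 8 × 448 = 3584
  Σ(formed) = 9864 kJ
ΔH = Σ(broken) − Σ(formed) = 7570 − 9864 = −2294 kJ
For 5× the reaction as written: 5 × (−2294) = −11470 kJ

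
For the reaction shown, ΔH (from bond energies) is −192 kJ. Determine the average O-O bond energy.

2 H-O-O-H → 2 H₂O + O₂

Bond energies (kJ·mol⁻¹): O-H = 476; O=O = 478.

Let D be the O-O bond energy.
Σ(broken) = 4×476 + 2×D = 1904 + 2D
Σ(formed) = 4×476 + 1×478 = 2382
ΔH = Σ(broken) − Σ(formed) = (1904 + 2D) − (2382) = −478 + 2D
Setting this equal to −192 kJ gives 2D = 286, so D = 143 kJ/mol.

D(O-O) ≈ 143 kJ/mol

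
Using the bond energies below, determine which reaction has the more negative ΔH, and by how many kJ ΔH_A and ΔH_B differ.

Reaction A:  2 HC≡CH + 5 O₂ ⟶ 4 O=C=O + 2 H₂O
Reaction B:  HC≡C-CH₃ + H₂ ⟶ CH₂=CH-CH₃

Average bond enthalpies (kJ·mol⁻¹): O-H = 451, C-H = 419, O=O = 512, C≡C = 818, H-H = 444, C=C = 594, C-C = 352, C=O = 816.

Reaction A, by 2290 kJ

Reaction A:
  Bonds broken (reactants):
    C≡C: 2 × 818 = 1636
    C-H: 4 × 419 = 1676
    O=O: 5 × 512 = 2560
    Σ(broken) = 5872 kJ
  Bonds formed (products):
    C=O: 8 × 816 = 6528
    O-H: 4 × 451 = 1804
    Σ(formed) = 8332 kJ
  ΔH_A = 5872 − 8332 = −2460 kJ
Reaction B:
  Bonds broken (reactants):
    C≡C: 1 × 818 = 818
    C-C: 1 × 352 = 352
    C-H: 4 × 419 = 1676
    H-H: 1 × 444 = 444
    Σ(broken) = 3290 kJ
  Bonds formed (products):
    C-C: 1 × 352 = 352
    C-H: 6 × 419 = 2514
    C=C: 1 × 594 = 594
    Σ(formed) = 3460 kJ
  ΔH_B = 3290 − 3460 = −170 kJ
ΔH_A − ΔH_B = −2290 kJ, so reaction A has the more negative ΔH; |ΔH_A − ΔH_B| = 2290 kJ.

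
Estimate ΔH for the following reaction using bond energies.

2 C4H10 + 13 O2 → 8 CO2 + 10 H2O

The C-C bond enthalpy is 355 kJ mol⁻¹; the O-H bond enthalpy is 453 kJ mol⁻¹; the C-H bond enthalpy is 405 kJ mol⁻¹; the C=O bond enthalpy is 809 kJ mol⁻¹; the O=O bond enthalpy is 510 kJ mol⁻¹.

ΔH ≈ −5144 kJ

Bonds broken (reactants):
  C-C: 6 × 355 = 2130
  C-H: 20 × 405 = 8100
  O=O: 13 × 510 = 6630
  Σ(broken) = 16860 kJ
Bonds formed (products):
  C=O: 16 × 809 = 12944
  O-H: 20 × 453 = 9060
  Σ(formed) = 22004 kJ
ΔH = Σ(broken) − Σ(formed) = 16860 − 22004 = −5144 kJ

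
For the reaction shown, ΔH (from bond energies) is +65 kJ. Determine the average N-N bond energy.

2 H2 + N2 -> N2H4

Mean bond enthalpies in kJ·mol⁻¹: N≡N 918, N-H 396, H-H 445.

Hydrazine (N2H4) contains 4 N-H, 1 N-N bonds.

Let D be the N-N bond energy.
Σ(broken) = 2×445 + 1×918 = 1808
Σ(formed) = 4×396 + 1×D = 1584 + D
ΔH = Σ(broken) − Σ(formed) = (1808) − (1584 + D) = +224 − D
Setting this equal to +65 kJ gives D = 159 kJ/mol.

D(N-N) ≈ 159 kJ/mol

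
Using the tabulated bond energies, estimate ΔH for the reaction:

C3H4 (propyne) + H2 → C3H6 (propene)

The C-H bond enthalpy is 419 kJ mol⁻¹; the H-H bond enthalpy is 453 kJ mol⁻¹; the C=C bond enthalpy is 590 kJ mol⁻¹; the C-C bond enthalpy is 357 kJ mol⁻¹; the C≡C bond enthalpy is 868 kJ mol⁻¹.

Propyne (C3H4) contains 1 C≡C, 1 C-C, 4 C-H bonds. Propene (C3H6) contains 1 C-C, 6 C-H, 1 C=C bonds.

Bonds broken (reactants):
  C≡C: 1 × 868 = 868
  C-C: 1 × 357 = 357
  C-H: 4 × 419 = 1676
  H-H: 1 × 453 = 453
  Σ(broken) = 3354 kJ
Bonds formed (products):
  C-C: 1 × 357 = 357
  C-H: 6 × 419 = 2514
  C=C: 1 × 590 = 590
  Σ(formed) = 3461 kJ
ΔH = Σ(broken) − Σ(formed) = 3354 − 3461 = −107 kJ

ΔH ≈ −107 kJ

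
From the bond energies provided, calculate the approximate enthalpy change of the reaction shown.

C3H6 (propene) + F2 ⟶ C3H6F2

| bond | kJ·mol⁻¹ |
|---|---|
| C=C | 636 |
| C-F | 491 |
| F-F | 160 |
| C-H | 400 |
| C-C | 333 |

Bonds broken (reactants):
  C-C: 1 × 333 = 333
  C-H: 6 × 400 = 2400
  C=C: 1 × 636 = 636
  F-F: 1 × 160 = 160
  Σ(broken) = 3529 kJ
Bonds formed (products):
  C-C: 2 × 333 = 666
  C-F: 2 × 491 = 982
  C-H: 6 × 400 = 2400
  Σ(formed) = 4048 kJ
ΔH = Σ(broken) − Σ(formed) = 3529 − 4048 = −519 kJ

ΔH ≈ −519 kJ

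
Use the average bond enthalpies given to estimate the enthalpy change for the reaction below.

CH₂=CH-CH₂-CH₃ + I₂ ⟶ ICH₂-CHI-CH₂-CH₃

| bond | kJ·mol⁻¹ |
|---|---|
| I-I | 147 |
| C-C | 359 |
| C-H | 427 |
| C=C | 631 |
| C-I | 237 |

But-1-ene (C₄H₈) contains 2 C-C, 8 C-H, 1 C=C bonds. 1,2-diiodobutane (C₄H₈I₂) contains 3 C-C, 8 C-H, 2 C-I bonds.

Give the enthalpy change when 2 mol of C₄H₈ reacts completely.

Bonds broken (reactants):
  C-C: 2 × 359 = 718
  C-H: 8 × 427 = 3416
  C=C: 1 × 631 = 631
  I-I: 1 × 147 = 147
  Σ(broken) = 4912 kJ
Bonds formed (products):
  C-C: 3 × 359 = 1077
  C-H: 8 × 427 = 3416
  C-I: 2 × 237 = 474
  Σ(formed) = 4967 kJ
ΔH = Σ(broken) − Σ(formed) = 4912 − 4967 = −55 kJ
For 2× the reaction as written: 2 × (−55) = −110 kJ

ΔH = −110 kJ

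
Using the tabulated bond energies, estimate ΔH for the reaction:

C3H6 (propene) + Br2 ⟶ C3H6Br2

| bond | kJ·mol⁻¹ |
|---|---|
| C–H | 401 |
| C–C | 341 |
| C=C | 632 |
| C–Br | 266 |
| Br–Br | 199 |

Bonds broken (reactants):
  Br–Br: 1 × 199 = 199
  C–C: 1 × 341 = 341
  C–H: 6 × 401 = 2406
  C=C: 1 × 632 = 632
  Σ(broken) = 3578 kJ
Bonds formed (products):
  C–Br: 2 × 266 = 532
  C–C: 2 × 341 = 682
  C–H: 6 × 401 = 2406
  Σ(formed) = 3620 kJ
ΔH = Σ(broken) − Σ(formed) = 3578 − 3620 = −42 kJ

ΔH ≈ −42 kJ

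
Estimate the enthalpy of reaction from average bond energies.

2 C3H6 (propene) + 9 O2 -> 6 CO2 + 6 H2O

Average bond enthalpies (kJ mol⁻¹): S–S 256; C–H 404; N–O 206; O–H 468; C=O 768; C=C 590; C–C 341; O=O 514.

ΔH ≈ −3496 kJ

Bonds broken (reactants):
  C–C: 2 × 341 = 682
  C–H: 12 × 404 = 4848
  C=C: 2 × 590 = 1180
  O=O: 9 × 514 = 4626
  Σ(broken) = 11336 kJ
Bonds formed (products):
  C=O: 12 × 768 = 9216
  O–H: 12 × 468 = 5616
  Σ(formed) = 14832 kJ
ΔH = Σ(broken) − Σ(formed) = 11336 − 14832 = −3496 kJ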